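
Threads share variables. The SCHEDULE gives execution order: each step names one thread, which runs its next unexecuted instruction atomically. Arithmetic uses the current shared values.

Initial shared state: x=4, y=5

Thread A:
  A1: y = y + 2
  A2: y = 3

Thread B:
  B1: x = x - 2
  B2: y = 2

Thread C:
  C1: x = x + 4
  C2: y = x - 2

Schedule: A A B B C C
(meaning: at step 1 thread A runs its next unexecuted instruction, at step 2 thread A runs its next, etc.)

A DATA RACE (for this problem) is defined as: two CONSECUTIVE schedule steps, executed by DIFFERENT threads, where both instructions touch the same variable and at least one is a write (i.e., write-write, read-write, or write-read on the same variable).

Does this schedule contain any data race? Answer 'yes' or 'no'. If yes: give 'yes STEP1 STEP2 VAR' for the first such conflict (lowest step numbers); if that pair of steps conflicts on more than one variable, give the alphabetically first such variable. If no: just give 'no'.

Steps 1,2: same thread (A). No race.
Steps 2,3: A(r=-,w=y) vs B(r=x,w=x). No conflict.
Steps 3,4: same thread (B). No race.
Steps 4,5: B(r=-,w=y) vs C(r=x,w=x). No conflict.
Steps 5,6: same thread (C). No race.

Answer: no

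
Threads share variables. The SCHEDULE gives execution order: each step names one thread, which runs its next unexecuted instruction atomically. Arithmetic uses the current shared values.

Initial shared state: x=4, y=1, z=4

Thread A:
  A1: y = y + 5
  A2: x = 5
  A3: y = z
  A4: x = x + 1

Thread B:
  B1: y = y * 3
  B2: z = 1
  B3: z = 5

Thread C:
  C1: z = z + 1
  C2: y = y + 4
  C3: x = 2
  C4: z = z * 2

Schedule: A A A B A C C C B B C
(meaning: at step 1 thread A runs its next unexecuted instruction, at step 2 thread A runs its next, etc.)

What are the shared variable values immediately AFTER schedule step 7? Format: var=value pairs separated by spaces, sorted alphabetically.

Answer: x=6 y=16 z=5

Derivation:
Step 1: thread A executes A1 (y = y + 5). Shared: x=4 y=6 z=4. PCs: A@1 B@0 C@0
Step 2: thread A executes A2 (x = 5). Shared: x=5 y=6 z=4. PCs: A@2 B@0 C@0
Step 3: thread A executes A3 (y = z). Shared: x=5 y=4 z=4. PCs: A@3 B@0 C@0
Step 4: thread B executes B1 (y = y * 3). Shared: x=5 y=12 z=4. PCs: A@3 B@1 C@0
Step 5: thread A executes A4 (x = x + 1). Shared: x=6 y=12 z=4. PCs: A@4 B@1 C@0
Step 6: thread C executes C1 (z = z + 1). Shared: x=6 y=12 z=5. PCs: A@4 B@1 C@1
Step 7: thread C executes C2 (y = y + 4). Shared: x=6 y=16 z=5. PCs: A@4 B@1 C@2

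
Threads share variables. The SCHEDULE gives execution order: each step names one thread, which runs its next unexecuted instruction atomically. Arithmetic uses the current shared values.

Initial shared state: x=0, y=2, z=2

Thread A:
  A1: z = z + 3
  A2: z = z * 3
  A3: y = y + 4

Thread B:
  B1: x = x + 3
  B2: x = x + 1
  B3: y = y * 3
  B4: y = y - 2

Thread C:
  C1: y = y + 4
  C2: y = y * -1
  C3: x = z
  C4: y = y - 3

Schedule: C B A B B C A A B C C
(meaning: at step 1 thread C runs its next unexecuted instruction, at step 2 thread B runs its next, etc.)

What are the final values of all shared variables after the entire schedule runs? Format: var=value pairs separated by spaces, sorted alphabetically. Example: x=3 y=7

Answer: x=15 y=-19 z=15

Derivation:
Step 1: thread C executes C1 (y = y + 4). Shared: x=0 y=6 z=2. PCs: A@0 B@0 C@1
Step 2: thread B executes B1 (x = x + 3). Shared: x=3 y=6 z=2. PCs: A@0 B@1 C@1
Step 3: thread A executes A1 (z = z + 3). Shared: x=3 y=6 z=5. PCs: A@1 B@1 C@1
Step 4: thread B executes B2 (x = x + 1). Shared: x=4 y=6 z=5. PCs: A@1 B@2 C@1
Step 5: thread B executes B3 (y = y * 3). Shared: x=4 y=18 z=5. PCs: A@1 B@3 C@1
Step 6: thread C executes C2 (y = y * -1). Shared: x=4 y=-18 z=5. PCs: A@1 B@3 C@2
Step 7: thread A executes A2 (z = z * 3). Shared: x=4 y=-18 z=15. PCs: A@2 B@3 C@2
Step 8: thread A executes A3 (y = y + 4). Shared: x=4 y=-14 z=15. PCs: A@3 B@3 C@2
Step 9: thread B executes B4 (y = y - 2). Shared: x=4 y=-16 z=15. PCs: A@3 B@4 C@2
Step 10: thread C executes C3 (x = z). Shared: x=15 y=-16 z=15. PCs: A@3 B@4 C@3
Step 11: thread C executes C4 (y = y - 3). Shared: x=15 y=-19 z=15. PCs: A@3 B@4 C@4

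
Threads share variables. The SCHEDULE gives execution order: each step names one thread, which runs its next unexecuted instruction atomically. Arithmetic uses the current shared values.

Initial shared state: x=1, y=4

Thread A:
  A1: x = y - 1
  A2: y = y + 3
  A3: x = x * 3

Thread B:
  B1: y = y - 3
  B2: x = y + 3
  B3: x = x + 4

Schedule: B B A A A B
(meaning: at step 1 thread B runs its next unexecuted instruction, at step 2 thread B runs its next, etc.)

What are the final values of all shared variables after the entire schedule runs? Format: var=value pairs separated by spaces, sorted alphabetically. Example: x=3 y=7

Answer: x=4 y=4

Derivation:
Step 1: thread B executes B1 (y = y - 3). Shared: x=1 y=1. PCs: A@0 B@1
Step 2: thread B executes B2 (x = y + 3). Shared: x=4 y=1. PCs: A@0 B@2
Step 3: thread A executes A1 (x = y - 1). Shared: x=0 y=1. PCs: A@1 B@2
Step 4: thread A executes A2 (y = y + 3). Shared: x=0 y=4. PCs: A@2 B@2
Step 5: thread A executes A3 (x = x * 3). Shared: x=0 y=4. PCs: A@3 B@2
Step 6: thread B executes B3 (x = x + 4). Shared: x=4 y=4. PCs: A@3 B@3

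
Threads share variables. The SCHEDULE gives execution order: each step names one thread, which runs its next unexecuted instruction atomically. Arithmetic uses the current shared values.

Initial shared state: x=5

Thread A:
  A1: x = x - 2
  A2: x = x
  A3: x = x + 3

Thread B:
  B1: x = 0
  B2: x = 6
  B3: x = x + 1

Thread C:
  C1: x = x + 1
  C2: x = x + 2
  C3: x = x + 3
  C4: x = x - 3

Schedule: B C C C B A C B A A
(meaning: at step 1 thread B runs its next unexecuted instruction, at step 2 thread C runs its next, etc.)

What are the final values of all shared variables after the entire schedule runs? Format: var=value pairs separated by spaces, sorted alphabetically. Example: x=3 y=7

Answer: x=5

Derivation:
Step 1: thread B executes B1 (x = 0). Shared: x=0. PCs: A@0 B@1 C@0
Step 2: thread C executes C1 (x = x + 1). Shared: x=1. PCs: A@0 B@1 C@1
Step 3: thread C executes C2 (x = x + 2). Shared: x=3. PCs: A@0 B@1 C@2
Step 4: thread C executes C3 (x = x + 3). Shared: x=6. PCs: A@0 B@1 C@3
Step 5: thread B executes B2 (x = 6). Shared: x=6. PCs: A@0 B@2 C@3
Step 6: thread A executes A1 (x = x - 2). Shared: x=4. PCs: A@1 B@2 C@3
Step 7: thread C executes C4 (x = x - 3). Shared: x=1. PCs: A@1 B@2 C@4
Step 8: thread B executes B3 (x = x + 1). Shared: x=2. PCs: A@1 B@3 C@4
Step 9: thread A executes A2 (x = x). Shared: x=2. PCs: A@2 B@3 C@4
Step 10: thread A executes A3 (x = x + 3). Shared: x=5. PCs: A@3 B@3 C@4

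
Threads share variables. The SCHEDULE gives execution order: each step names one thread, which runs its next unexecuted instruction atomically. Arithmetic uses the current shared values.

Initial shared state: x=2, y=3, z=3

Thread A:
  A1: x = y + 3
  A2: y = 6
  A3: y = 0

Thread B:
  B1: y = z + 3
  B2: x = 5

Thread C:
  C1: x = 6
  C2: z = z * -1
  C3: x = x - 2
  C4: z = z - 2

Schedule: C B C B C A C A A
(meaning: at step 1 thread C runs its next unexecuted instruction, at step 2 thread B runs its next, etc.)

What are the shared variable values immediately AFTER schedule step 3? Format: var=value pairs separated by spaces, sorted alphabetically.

Step 1: thread C executes C1 (x = 6). Shared: x=6 y=3 z=3. PCs: A@0 B@0 C@1
Step 2: thread B executes B1 (y = z + 3). Shared: x=6 y=6 z=3. PCs: A@0 B@1 C@1
Step 3: thread C executes C2 (z = z * -1). Shared: x=6 y=6 z=-3. PCs: A@0 B@1 C@2

Answer: x=6 y=6 z=-3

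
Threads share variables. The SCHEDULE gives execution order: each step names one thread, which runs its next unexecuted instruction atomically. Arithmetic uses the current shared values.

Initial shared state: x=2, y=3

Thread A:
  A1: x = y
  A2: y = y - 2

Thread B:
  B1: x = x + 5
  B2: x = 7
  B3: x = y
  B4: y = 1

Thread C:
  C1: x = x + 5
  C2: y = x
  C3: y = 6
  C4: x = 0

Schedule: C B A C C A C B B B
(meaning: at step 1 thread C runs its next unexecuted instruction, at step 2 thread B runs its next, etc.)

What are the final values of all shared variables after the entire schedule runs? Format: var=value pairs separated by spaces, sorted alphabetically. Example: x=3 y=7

Answer: x=4 y=1

Derivation:
Step 1: thread C executes C1 (x = x + 5). Shared: x=7 y=3. PCs: A@0 B@0 C@1
Step 2: thread B executes B1 (x = x + 5). Shared: x=12 y=3. PCs: A@0 B@1 C@1
Step 3: thread A executes A1 (x = y). Shared: x=3 y=3. PCs: A@1 B@1 C@1
Step 4: thread C executes C2 (y = x). Shared: x=3 y=3. PCs: A@1 B@1 C@2
Step 5: thread C executes C3 (y = 6). Shared: x=3 y=6. PCs: A@1 B@1 C@3
Step 6: thread A executes A2 (y = y - 2). Shared: x=3 y=4. PCs: A@2 B@1 C@3
Step 7: thread C executes C4 (x = 0). Shared: x=0 y=4. PCs: A@2 B@1 C@4
Step 8: thread B executes B2 (x = 7). Shared: x=7 y=4. PCs: A@2 B@2 C@4
Step 9: thread B executes B3 (x = y). Shared: x=4 y=4. PCs: A@2 B@3 C@4
Step 10: thread B executes B4 (y = 1). Shared: x=4 y=1. PCs: A@2 B@4 C@4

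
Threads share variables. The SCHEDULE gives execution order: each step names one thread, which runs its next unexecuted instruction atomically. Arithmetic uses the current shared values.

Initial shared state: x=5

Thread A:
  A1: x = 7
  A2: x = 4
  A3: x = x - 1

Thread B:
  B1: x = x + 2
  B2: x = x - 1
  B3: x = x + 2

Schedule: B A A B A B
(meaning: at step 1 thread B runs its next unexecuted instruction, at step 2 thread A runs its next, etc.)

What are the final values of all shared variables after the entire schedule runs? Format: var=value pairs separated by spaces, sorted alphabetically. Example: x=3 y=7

Step 1: thread B executes B1 (x = x + 2). Shared: x=7. PCs: A@0 B@1
Step 2: thread A executes A1 (x = 7). Shared: x=7. PCs: A@1 B@1
Step 3: thread A executes A2 (x = 4). Shared: x=4. PCs: A@2 B@1
Step 4: thread B executes B2 (x = x - 1). Shared: x=3. PCs: A@2 B@2
Step 5: thread A executes A3 (x = x - 1). Shared: x=2. PCs: A@3 B@2
Step 6: thread B executes B3 (x = x + 2). Shared: x=4. PCs: A@3 B@3

Answer: x=4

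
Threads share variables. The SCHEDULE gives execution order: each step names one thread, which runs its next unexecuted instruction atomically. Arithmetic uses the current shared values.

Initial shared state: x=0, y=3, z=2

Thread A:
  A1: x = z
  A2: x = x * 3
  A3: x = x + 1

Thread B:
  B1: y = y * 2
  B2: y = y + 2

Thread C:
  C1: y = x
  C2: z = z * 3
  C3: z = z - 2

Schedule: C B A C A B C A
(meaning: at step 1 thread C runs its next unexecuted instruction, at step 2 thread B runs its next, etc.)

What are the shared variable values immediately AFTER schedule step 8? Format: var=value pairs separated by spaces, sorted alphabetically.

Step 1: thread C executes C1 (y = x). Shared: x=0 y=0 z=2. PCs: A@0 B@0 C@1
Step 2: thread B executes B1 (y = y * 2). Shared: x=0 y=0 z=2. PCs: A@0 B@1 C@1
Step 3: thread A executes A1 (x = z). Shared: x=2 y=0 z=2. PCs: A@1 B@1 C@1
Step 4: thread C executes C2 (z = z * 3). Shared: x=2 y=0 z=6. PCs: A@1 B@1 C@2
Step 5: thread A executes A2 (x = x * 3). Shared: x=6 y=0 z=6. PCs: A@2 B@1 C@2
Step 6: thread B executes B2 (y = y + 2). Shared: x=6 y=2 z=6. PCs: A@2 B@2 C@2
Step 7: thread C executes C3 (z = z - 2). Shared: x=6 y=2 z=4. PCs: A@2 B@2 C@3
Step 8: thread A executes A3 (x = x + 1). Shared: x=7 y=2 z=4. PCs: A@3 B@2 C@3

Answer: x=7 y=2 z=4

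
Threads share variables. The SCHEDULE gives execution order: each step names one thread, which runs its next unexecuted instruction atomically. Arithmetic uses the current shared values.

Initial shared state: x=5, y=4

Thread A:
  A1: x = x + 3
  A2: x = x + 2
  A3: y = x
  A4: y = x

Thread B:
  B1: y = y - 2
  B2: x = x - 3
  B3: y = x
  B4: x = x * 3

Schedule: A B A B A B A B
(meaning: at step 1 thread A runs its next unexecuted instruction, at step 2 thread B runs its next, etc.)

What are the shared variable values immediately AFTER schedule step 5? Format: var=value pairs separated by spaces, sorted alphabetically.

Answer: x=7 y=7

Derivation:
Step 1: thread A executes A1 (x = x + 3). Shared: x=8 y=4. PCs: A@1 B@0
Step 2: thread B executes B1 (y = y - 2). Shared: x=8 y=2. PCs: A@1 B@1
Step 3: thread A executes A2 (x = x + 2). Shared: x=10 y=2. PCs: A@2 B@1
Step 4: thread B executes B2 (x = x - 3). Shared: x=7 y=2. PCs: A@2 B@2
Step 5: thread A executes A3 (y = x). Shared: x=7 y=7. PCs: A@3 B@2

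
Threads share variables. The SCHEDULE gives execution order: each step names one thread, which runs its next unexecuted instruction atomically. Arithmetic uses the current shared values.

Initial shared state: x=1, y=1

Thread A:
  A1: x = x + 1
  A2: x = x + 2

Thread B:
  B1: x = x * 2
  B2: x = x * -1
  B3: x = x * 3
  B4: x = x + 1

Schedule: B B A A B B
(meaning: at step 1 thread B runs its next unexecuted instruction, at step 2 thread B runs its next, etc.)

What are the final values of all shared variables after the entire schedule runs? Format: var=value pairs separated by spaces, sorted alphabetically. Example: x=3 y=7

Step 1: thread B executes B1 (x = x * 2). Shared: x=2 y=1. PCs: A@0 B@1
Step 2: thread B executes B2 (x = x * -1). Shared: x=-2 y=1. PCs: A@0 B@2
Step 3: thread A executes A1 (x = x + 1). Shared: x=-1 y=1. PCs: A@1 B@2
Step 4: thread A executes A2 (x = x + 2). Shared: x=1 y=1. PCs: A@2 B@2
Step 5: thread B executes B3 (x = x * 3). Shared: x=3 y=1. PCs: A@2 B@3
Step 6: thread B executes B4 (x = x + 1). Shared: x=4 y=1. PCs: A@2 B@4

Answer: x=4 y=1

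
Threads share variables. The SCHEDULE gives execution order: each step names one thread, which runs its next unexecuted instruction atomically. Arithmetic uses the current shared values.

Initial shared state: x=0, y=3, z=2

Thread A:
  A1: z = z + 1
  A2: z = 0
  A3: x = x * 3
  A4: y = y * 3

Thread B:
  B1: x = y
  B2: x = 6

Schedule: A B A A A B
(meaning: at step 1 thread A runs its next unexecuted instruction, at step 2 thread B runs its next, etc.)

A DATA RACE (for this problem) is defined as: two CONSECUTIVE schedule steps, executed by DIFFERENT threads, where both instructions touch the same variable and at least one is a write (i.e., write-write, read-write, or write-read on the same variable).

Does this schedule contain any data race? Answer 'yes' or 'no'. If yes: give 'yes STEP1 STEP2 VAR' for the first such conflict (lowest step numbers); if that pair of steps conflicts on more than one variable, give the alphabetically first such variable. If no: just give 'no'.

Steps 1,2: A(r=z,w=z) vs B(r=y,w=x). No conflict.
Steps 2,3: B(r=y,w=x) vs A(r=-,w=z). No conflict.
Steps 3,4: same thread (A). No race.
Steps 4,5: same thread (A). No race.
Steps 5,6: A(r=y,w=y) vs B(r=-,w=x). No conflict.

Answer: no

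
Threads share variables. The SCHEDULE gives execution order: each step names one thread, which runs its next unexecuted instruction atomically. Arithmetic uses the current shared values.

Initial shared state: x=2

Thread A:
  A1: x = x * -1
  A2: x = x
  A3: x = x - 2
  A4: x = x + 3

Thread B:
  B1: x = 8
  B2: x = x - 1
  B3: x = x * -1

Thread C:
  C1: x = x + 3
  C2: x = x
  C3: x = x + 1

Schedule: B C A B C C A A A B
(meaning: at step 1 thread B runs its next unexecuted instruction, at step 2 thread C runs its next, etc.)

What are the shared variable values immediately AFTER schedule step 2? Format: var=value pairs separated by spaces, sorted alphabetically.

Answer: x=11

Derivation:
Step 1: thread B executes B1 (x = 8). Shared: x=8. PCs: A@0 B@1 C@0
Step 2: thread C executes C1 (x = x + 3). Shared: x=11. PCs: A@0 B@1 C@1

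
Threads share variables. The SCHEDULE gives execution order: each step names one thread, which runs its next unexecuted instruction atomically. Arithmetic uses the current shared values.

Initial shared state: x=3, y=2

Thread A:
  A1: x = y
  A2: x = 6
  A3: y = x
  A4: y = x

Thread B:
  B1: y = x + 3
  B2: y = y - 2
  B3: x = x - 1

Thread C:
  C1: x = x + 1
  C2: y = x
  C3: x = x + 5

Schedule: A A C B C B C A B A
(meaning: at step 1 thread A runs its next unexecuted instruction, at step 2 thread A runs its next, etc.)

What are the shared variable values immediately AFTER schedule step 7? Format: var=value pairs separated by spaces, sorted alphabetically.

Step 1: thread A executes A1 (x = y). Shared: x=2 y=2. PCs: A@1 B@0 C@0
Step 2: thread A executes A2 (x = 6). Shared: x=6 y=2. PCs: A@2 B@0 C@0
Step 3: thread C executes C1 (x = x + 1). Shared: x=7 y=2. PCs: A@2 B@0 C@1
Step 4: thread B executes B1 (y = x + 3). Shared: x=7 y=10. PCs: A@2 B@1 C@1
Step 5: thread C executes C2 (y = x). Shared: x=7 y=7. PCs: A@2 B@1 C@2
Step 6: thread B executes B2 (y = y - 2). Shared: x=7 y=5. PCs: A@2 B@2 C@2
Step 7: thread C executes C3 (x = x + 5). Shared: x=12 y=5. PCs: A@2 B@2 C@3

Answer: x=12 y=5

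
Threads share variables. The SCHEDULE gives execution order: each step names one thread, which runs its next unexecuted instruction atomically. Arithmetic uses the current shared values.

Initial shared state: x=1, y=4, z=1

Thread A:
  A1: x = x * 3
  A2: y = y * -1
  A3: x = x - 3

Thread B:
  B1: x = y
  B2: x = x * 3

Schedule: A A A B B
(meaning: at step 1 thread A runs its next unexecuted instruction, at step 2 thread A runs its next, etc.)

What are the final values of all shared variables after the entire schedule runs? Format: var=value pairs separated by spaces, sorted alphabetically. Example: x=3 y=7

Step 1: thread A executes A1 (x = x * 3). Shared: x=3 y=4 z=1. PCs: A@1 B@0
Step 2: thread A executes A2 (y = y * -1). Shared: x=3 y=-4 z=1. PCs: A@2 B@0
Step 3: thread A executes A3 (x = x - 3). Shared: x=0 y=-4 z=1. PCs: A@3 B@0
Step 4: thread B executes B1 (x = y). Shared: x=-4 y=-4 z=1. PCs: A@3 B@1
Step 5: thread B executes B2 (x = x * 3). Shared: x=-12 y=-4 z=1. PCs: A@3 B@2

Answer: x=-12 y=-4 z=1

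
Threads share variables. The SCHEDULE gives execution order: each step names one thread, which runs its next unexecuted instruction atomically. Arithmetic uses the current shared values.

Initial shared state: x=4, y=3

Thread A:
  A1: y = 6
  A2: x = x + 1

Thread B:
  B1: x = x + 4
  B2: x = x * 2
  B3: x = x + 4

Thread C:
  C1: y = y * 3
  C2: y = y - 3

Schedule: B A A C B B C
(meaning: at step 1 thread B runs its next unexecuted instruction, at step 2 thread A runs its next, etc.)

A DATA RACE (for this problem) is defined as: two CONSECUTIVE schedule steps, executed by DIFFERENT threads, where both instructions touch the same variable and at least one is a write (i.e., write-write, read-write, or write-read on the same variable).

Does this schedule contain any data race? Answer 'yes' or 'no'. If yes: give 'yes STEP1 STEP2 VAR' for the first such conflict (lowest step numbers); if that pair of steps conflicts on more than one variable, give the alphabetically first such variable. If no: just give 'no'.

Steps 1,2: B(r=x,w=x) vs A(r=-,w=y). No conflict.
Steps 2,3: same thread (A). No race.
Steps 3,4: A(r=x,w=x) vs C(r=y,w=y). No conflict.
Steps 4,5: C(r=y,w=y) vs B(r=x,w=x). No conflict.
Steps 5,6: same thread (B). No race.
Steps 6,7: B(r=x,w=x) vs C(r=y,w=y). No conflict.

Answer: no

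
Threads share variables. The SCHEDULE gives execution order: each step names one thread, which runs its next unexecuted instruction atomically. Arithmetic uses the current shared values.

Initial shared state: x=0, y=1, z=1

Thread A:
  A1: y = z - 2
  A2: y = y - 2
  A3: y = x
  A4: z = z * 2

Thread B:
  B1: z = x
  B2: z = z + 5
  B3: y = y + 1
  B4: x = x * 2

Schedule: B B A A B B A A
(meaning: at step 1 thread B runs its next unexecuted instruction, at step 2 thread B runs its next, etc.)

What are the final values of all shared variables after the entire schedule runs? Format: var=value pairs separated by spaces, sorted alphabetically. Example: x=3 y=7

Answer: x=0 y=0 z=10

Derivation:
Step 1: thread B executes B1 (z = x). Shared: x=0 y=1 z=0. PCs: A@0 B@1
Step 2: thread B executes B2 (z = z + 5). Shared: x=0 y=1 z=5. PCs: A@0 B@2
Step 3: thread A executes A1 (y = z - 2). Shared: x=0 y=3 z=5. PCs: A@1 B@2
Step 4: thread A executes A2 (y = y - 2). Shared: x=0 y=1 z=5. PCs: A@2 B@2
Step 5: thread B executes B3 (y = y + 1). Shared: x=0 y=2 z=5. PCs: A@2 B@3
Step 6: thread B executes B4 (x = x * 2). Shared: x=0 y=2 z=5. PCs: A@2 B@4
Step 7: thread A executes A3 (y = x). Shared: x=0 y=0 z=5. PCs: A@3 B@4
Step 8: thread A executes A4 (z = z * 2). Shared: x=0 y=0 z=10. PCs: A@4 B@4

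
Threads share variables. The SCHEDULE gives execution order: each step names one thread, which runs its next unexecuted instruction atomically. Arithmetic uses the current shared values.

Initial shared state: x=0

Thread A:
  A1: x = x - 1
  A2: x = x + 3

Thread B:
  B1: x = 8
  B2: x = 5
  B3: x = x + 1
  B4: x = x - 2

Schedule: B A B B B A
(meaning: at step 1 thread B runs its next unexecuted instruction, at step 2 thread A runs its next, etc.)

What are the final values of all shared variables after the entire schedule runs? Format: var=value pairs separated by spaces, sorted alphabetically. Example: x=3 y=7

Answer: x=7

Derivation:
Step 1: thread B executes B1 (x = 8). Shared: x=8. PCs: A@0 B@1
Step 2: thread A executes A1 (x = x - 1). Shared: x=7. PCs: A@1 B@1
Step 3: thread B executes B2 (x = 5). Shared: x=5. PCs: A@1 B@2
Step 4: thread B executes B3 (x = x + 1). Shared: x=6. PCs: A@1 B@3
Step 5: thread B executes B4 (x = x - 2). Shared: x=4. PCs: A@1 B@4
Step 6: thread A executes A2 (x = x + 3). Shared: x=7. PCs: A@2 B@4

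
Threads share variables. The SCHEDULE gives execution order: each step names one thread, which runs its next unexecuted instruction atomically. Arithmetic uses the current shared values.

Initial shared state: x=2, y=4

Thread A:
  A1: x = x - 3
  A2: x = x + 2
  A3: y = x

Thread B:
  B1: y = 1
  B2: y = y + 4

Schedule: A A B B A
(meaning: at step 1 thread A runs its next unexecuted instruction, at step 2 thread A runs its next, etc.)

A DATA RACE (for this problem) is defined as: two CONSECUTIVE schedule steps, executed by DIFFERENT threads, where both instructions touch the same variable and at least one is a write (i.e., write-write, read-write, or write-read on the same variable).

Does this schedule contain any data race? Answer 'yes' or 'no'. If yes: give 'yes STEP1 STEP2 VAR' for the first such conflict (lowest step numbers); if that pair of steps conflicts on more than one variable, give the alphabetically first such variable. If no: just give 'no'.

Steps 1,2: same thread (A). No race.
Steps 2,3: A(r=x,w=x) vs B(r=-,w=y). No conflict.
Steps 3,4: same thread (B). No race.
Steps 4,5: B(y = y + 4) vs A(y = x). RACE on y (W-W).
First conflict at steps 4,5.

Answer: yes 4 5 y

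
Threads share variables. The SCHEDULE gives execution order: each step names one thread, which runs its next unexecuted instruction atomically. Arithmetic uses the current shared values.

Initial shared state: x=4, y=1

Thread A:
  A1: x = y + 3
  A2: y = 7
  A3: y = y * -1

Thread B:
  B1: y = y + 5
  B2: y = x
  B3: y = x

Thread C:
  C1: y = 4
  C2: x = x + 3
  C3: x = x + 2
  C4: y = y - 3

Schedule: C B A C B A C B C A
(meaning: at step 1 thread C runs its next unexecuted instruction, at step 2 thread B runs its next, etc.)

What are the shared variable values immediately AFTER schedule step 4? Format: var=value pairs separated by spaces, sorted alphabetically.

Step 1: thread C executes C1 (y = 4). Shared: x=4 y=4. PCs: A@0 B@0 C@1
Step 2: thread B executes B1 (y = y + 5). Shared: x=4 y=9. PCs: A@0 B@1 C@1
Step 3: thread A executes A1 (x = y + 3). Shared: x=12 y=9. PCs: A@1 B@1 C@1
Step 4: thread C executes C2 (x = x + 3). Shared: x=15 y=9. PCs: A@1 B@1 C@2

Answer: x=15 y=9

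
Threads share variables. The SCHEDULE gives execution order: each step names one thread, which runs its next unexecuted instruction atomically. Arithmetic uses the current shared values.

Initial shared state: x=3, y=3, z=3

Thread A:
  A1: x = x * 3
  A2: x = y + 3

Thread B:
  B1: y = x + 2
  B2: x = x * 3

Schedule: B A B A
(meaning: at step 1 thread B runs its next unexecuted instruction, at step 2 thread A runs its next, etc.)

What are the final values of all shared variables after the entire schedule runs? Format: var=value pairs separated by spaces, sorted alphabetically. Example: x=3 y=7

Step 1: thread B executes B1 (y = x + 2). Shared: x=3 y=5 z=3. PCs: A@0 B@1
Step 2: thread A executes A1 (x = x * 3). Shared: x=9 y=5 z=3. PCs: A@1 B@1
Step 3: thread B executes B2 (x = x * 3). Shared: x=27 y=5 z=3. PCs: A@1 B@2
Step 4: thread A executes A2 (x = y + 3). Shared: x=8 y=5 z=3. PCs: A@2 B@2

Answer: x=8 y=5 z=3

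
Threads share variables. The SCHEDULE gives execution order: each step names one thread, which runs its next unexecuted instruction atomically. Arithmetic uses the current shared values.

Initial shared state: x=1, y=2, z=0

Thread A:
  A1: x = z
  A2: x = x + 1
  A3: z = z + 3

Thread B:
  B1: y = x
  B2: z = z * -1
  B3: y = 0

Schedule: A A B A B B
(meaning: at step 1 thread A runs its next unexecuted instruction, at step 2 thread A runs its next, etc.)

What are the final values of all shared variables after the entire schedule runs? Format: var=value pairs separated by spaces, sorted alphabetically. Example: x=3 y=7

Answer: x=1 y=0 z=-3

Derivation:
Step 1: thread A executes A1 (x = z). Shared: x=0 y=2 z=0. PCs: A@1 B@0
Step 2: thread A executes A2 (x = x + 1). Shared: x=1 y=2 z=0. PCs: A@2 B@0
Step 3: thread B executes B1 (y = x). Shared: x=1 y=1 z=0. PCs: A@2 B@1
Step 4: thread A executes A3 (z = z + 3). Shared: x=1 y=1 z=3. PCs: A@3 B@1
Step 5: thread B executes B2 (z = z * -1). Shared: x=1 y=1 z=-3. PCs: A@3 B@2
Step 6: thread B executes B3 (y = 0). Shared: x=1 y=0 z=-3. PCs: A@3 B@3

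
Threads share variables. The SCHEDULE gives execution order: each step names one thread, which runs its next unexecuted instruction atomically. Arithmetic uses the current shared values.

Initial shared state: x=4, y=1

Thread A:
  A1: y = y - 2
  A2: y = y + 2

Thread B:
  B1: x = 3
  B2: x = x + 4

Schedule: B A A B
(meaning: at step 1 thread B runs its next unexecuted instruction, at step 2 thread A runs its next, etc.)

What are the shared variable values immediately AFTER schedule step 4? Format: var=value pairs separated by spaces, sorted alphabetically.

Step 1: thread B executes B1 (x = 3). Shared: x=3 y=1. PCs: A@0 B@1
Step 2: thread A executes A1 (y = y - 2). Shared: x=3 y=-1. PCs: A@1 B@1
Step 3: thread A executes A2 (y = y + 2). Shared: x=3 y=1. PCs: A@2 B@1
Step 4: thread B executes B2 (x = x + 4). Shared: x=7 y=1. PCs: A@2 B@2

Answer: x=7 y=1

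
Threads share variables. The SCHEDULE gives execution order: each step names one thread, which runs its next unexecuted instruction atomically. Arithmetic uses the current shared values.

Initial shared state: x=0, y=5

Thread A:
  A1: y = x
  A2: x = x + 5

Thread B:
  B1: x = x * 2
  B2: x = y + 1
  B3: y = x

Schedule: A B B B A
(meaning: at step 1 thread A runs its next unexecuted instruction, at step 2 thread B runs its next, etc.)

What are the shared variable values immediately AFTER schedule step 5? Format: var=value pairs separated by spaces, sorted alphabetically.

Step 1: thread A executes A1 (y = x). Shared: x=0 y=0. PCs: A@1 B@0
Step 2: thread B executes B1 (x = x * 2). Shared: x=0 y=0. PCs: A@1 B@1
Step 3: thread B executes B2 (x = y + 1). Shared: x=1 y=0. PCs: A@1 B@2
Step 4: thread B executes B3 (y = x). Shared: x=1 y=1. PCs: A@1 B@3
Step 5: thread A executes A2 (x = x + 5). Shared: x=6 y=1. PCs: A@2 B@3

Answer: x=6 y=1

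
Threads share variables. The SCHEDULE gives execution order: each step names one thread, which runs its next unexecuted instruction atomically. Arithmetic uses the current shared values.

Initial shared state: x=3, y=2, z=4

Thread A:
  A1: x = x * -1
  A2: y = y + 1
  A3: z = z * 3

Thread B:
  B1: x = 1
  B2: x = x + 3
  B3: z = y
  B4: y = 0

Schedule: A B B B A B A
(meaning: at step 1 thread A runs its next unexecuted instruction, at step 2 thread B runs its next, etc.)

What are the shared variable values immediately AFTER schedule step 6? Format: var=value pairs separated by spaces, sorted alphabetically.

Answer: x=4 y=0 z=2

Derivation:
Step 1: thread A executes A1 (x = x * -1). Shared: x=-3 y=2 z=4. PCs: A@1 B@0
Step 2: thread B executes B1 (x = 1). Shared: x=1 y=2 z=4. PCs: A@1 B@1
Step 3: thread B executes B2 (x = x + 3). Shared: x=4 y=2 z=4. PCs: A@1 B@2
Step 4: thread B executes B3 (z = y). Shared: x=4 y=2 z=2. PCs: A@1 B@3
Step 5: thread A executes A2 (y = y + 1). Shared: x=4 y=3 z=2. PCs: A@2 B@3
Step 6: thread B executes B4 (y = 0). Shared: x=4 y=0 z=2. PCs: A@2 B@4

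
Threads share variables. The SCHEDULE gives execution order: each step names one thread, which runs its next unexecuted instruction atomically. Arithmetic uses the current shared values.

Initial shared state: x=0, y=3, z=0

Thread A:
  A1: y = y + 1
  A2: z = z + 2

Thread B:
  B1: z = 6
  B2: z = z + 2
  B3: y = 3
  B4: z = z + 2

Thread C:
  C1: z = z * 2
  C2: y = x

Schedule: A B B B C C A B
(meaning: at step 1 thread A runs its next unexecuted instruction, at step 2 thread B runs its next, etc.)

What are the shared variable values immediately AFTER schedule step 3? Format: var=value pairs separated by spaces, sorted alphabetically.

Step 1: thread A executes A1 (y = y + 1). Shared: x=0 y=4 z=0. PCs: A@1 B@0 C@0
Step 2: thread B executes B1 (z = 6). Shared: x=0 y=4 z=6. PCs: A@1 B@1 C@0
Step 3: thread B executes B2 (z = z + 2). Shared: x=0 y=4 z=8. PCs: A@1 B@2 C@0

Answer: x=0 y=4 z=8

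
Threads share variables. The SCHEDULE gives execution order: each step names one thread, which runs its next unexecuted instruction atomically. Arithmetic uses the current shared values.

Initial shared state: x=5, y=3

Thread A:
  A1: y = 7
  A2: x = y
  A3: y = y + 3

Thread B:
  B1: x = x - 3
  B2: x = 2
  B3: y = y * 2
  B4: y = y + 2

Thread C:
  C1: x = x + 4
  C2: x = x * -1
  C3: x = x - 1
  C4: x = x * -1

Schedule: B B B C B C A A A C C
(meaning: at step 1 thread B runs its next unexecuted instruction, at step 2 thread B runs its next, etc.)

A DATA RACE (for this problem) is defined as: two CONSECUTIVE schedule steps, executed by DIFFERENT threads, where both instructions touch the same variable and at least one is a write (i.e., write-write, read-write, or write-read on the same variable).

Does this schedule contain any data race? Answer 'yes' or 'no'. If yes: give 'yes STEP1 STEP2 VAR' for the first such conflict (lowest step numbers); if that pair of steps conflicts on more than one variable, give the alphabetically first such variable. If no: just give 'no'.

Steps 1,2: same thread (B). No race.
Steps 2,3: same thread (B). No race.
Steps 3,4: B(r=y,w=y) vs C(r=x,w=x). No conflict.
Steps 4,5: C(r=x,w=x) vs B(r=y,w=y). No conflict.
Steps 5,6: B(r=y,w=y) vs C(r=x,w=x). No conflict.
Steps 6,7: C(r=x,w=x) vs A(r=-,w=y). No conflict.
Steps 7,8: same thread (A). No race.
Steps 8,9: same thread (A). No race.
Steps 9,10: A(r=y,w=y) vs C(r=x,w=x). No conflict.
Steps 10,11: same thread (C). No race.

Answer: no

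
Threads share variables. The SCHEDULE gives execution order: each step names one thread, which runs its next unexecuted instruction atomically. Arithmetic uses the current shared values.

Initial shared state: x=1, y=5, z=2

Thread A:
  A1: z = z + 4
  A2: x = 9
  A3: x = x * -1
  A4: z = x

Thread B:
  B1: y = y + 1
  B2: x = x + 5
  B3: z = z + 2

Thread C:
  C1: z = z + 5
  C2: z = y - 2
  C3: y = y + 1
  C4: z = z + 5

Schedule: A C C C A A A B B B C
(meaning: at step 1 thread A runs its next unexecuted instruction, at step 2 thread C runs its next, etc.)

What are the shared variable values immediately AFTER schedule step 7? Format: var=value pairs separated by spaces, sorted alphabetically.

Step 1: thread A executes A1 (z = z + 4). Shared: x=1 y=5 z=6. PCs: A@1 B@0 C@0
Step 2: thread C executes C1 (z = z + 5). Shared: x=1 y=5 z=11. PCs: A@1 B@0 C@1
Step 3: thread C executes C2 (z = y - 2). Shared: x=1 y=5 z=3. PCs: A@1 B@0 C@2
Step 4: thread C executes C3 (y = y + 1). Shared: x=1 y=6 z=3. PCs: A@1 B@0 C@3
Step 5: thread A executes A2 (x = 9). Shared: x=9 y=6 z=3. PCs: A@2 B@0 C@3
Step 6: thread A executes A3 (x = x * -1). Shared: x=-9 y=6 z=3. PCs: A@3 B@0 C@3
Step 7: thread A executes A4 (z = x). Shared: x=-9 y=6 z=-9. PCs: A@4 B@0 C@3

Answer: x=-9 y=6 z=-9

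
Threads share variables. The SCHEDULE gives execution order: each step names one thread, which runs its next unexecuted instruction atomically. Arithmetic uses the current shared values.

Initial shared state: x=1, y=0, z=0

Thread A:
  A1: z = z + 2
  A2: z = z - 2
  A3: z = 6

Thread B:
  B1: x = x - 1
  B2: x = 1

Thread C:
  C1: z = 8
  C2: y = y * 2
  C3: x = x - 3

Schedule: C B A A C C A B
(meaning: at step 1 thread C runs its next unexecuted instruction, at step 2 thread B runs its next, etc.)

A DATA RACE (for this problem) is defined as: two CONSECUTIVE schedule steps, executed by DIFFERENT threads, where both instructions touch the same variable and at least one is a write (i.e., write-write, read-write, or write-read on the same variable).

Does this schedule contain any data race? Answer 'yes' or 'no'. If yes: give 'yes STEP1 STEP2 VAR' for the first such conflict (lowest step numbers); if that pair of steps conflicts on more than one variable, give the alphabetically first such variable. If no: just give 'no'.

Answer: no

Derivation:
Steps 1,2: C(r=-,w=z) vs B(r=x,w=x). No conflict.
Steps 2,3: B(r=x,w=x) vs A(r=z,w=z). No conflict.
Steps 3,4: same thread (A). No race.
Steps 4,5: A(r=z,w=z) vs C(r=y,w=y). No conflict.
Steps 5,6: same thread (C). No race.
Steps 6,7: C(r=x,w=x) vs A(r=-,w=z). No conflict.
Steps 7,8: A(r=-,w=z) vs B(r=-,w=x). No conflict.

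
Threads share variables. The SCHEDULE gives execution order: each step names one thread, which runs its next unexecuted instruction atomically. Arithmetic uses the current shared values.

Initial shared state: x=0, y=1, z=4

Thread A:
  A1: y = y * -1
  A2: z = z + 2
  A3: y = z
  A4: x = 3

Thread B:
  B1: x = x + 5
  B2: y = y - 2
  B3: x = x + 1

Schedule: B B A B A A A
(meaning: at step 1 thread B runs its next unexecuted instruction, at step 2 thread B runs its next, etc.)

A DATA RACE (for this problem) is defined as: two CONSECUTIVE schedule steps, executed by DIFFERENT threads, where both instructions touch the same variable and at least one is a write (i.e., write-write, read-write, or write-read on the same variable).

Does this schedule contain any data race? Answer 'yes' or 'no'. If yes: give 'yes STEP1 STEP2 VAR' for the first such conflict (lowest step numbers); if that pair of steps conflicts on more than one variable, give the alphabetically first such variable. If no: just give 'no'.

Answer: yes 2 3 y

Derivation:
Steps 1,2: same thread (B). No race.
Steps 2,3: B(y = y - 2) vs A(y = y * -1). RACE on y (W-W).
Steps 3,4: A(r=y,w=y) vs B(r=x,w=x). No conflict.
Steps 4,5: B(r=x,w=x) vs A(r=z,w=z). No conflict.
Steps 5,6: same thread (A). No race.
Steps 6,7: same thread (A). No race.
First conflict at steps 2,3.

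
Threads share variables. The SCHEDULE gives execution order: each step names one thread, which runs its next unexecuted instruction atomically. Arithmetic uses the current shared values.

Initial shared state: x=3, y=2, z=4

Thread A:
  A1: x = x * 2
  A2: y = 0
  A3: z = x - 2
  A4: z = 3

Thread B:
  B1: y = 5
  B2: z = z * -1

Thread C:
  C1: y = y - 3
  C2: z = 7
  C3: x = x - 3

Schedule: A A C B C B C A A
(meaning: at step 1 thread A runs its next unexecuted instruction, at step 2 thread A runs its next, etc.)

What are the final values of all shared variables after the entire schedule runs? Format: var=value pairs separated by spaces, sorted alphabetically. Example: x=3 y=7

Step 1: thread A executes A1 (x = x * 2). Shared: x=6 y=2 z=4. PCs: A@1 B@0 C@0
Step 2: thread A executes A2 (y = 0). Shared: x=6 y=0 z=4. PCs: A@2 B@0 C@0
Step 3: thread C executes C1 (y = y - 3). Shared: x=6 y=-3 z=4. PCs: A@2 B@0 C@1
Step 4: thread B executes B1 (y = 5). Shared: x=6 y=5 z=4. PCs: A@2 B@1 C@1
Step 5: thread C executes C2 (z = 7). Shared: x=6 y=5 z=7. PCs: A@2 B@1 C@2
Step 6: thread B executes B2 (z = z * -1). Shared: x=6 y=5 z=-7. PCs: A@2 B@2 C@2
Step 7: thread C executes C3 (x = x - 3). Shared: x=3 y=5 z=-7. PCs: A@2 B@2 C@3
Step 8: thread A executes A3 (z = x - 2). Shared: x=3 y=5 z=1. PCs: A@3 B@2 C@3
Step 9: thread A executes A4 (z = 3). Shared: x=3 y=5 z=3. PCs: A@4 B@2 C@3

Answer: x=3 y=5 z=3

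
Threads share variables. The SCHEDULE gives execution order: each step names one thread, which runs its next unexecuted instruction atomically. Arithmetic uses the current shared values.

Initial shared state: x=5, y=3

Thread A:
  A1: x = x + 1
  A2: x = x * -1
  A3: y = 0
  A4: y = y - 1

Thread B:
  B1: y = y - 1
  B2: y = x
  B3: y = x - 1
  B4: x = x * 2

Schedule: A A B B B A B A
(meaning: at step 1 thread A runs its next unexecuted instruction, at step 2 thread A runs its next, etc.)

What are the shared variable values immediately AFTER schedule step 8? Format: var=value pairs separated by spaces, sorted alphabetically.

Answer: x=-12 y=-1

Derivation:
Step 1: thread A executes A1 (x = x + 1). Shared: x=6 y=3. PCs: A@1 B@0
Step 2: thread A executes A2 (x = x * -1). Shared: x=-6 y=3. PCs: A@2 B@0
Step 3: thread B executes B1 (y = y - 1). Shared: x=-6 y=2. PCs: A@2 B@1
Step 4: thread B executes B2 (y = x). Shared: x=-6 y=-6. PCs: A@2 B@2
Step 5: thread B executes B3 (y = x - 1). Shared: x=-6 y=-7. PCs: A@2 B@3
Step 6: thread A executes A3 (y = 0). Shared: x=-6 y=0. PCs: A@3 B@3
Step 7: thread B executes B4 (x = x * 2). Shared: x=-12 y=0. PCs: A@3 B@4
Step 8: thread A executes A4 (y = y - 1). Shared: x=-12 y=-1. PCs: A@4 B@4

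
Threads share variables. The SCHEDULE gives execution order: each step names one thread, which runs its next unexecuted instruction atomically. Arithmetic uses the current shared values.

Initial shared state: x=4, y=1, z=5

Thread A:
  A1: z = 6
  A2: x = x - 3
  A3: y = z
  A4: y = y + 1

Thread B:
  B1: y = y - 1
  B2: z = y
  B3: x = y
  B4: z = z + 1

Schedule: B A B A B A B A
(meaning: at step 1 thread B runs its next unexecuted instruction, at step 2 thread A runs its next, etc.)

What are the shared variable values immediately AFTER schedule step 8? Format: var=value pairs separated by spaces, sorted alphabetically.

Step 1: thread B executes B1 (y = y - 1). Shared: x=4 y=0 z=5. PCs: A@0 B@1
Step 2: thread A executes A1 (z = 6). Shared: x=4 y=0 z=6. PCs: A@1 B@1
Step 3: thread B executes B2 (z = y). Shared: x=4 y=0 z=0. PCs: A@1 B@2
Step 4: thread A executes A2 (x = x - 3). Shared: x=1 y=0 z=0. PCs: A@2 B@2
Step 5: thread B executes B3 (x = y). Shared: x=0 y=0 z=0. PCs: A@2 B@3
Step 6: thread A executes A3 (y = z). Shared: x=0 y=0 z=0. PCs: A@3 B@3
Step 7: thread B executes B4 (z = z + 1). Shared: x=0 y=0 z=1. PCs: A@3 B@4
Step 8: thread A executes A4 (y = y + 1). Shared: x=0 y=1 z=1. PCs: A@4 B@4

Answer: x=0 y=1 z=1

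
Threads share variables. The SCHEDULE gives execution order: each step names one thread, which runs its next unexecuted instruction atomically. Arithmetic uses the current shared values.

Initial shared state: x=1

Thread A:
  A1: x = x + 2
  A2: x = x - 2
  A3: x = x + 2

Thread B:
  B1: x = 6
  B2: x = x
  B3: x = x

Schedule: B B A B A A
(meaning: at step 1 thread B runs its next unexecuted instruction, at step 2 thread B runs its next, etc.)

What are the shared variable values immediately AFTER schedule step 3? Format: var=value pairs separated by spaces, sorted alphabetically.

Step 1: thread B executes B1 (x = 6). Shared: x=6. PCs: A@0 B@1
Step 2: thread B executes B2 (x = x). Shared: x=6. PCs: A@0 B@2
Step 3: thread A executes A1 (x = x + 2). Shared: x=8. PCs: A@1 B@2

Answer: x=8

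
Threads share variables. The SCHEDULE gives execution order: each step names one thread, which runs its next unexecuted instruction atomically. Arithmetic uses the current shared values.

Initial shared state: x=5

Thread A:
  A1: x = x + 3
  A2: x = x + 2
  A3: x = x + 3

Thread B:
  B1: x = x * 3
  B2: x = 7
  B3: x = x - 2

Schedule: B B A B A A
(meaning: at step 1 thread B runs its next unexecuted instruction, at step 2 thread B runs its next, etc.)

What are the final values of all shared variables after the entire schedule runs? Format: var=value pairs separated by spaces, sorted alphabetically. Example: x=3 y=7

Answer: x=13

Derivation:
Step 1: thread B executes B1 (x = x * 3). Shared: x=15. PCs: A@0 B@1
Step 2: thread B executes B2 (x = 7). Shared: x=7. PCs: A@0 B@2
Step 3: thread A executes A1 (x = x + 3). Shared: x=10. PCs: A@1 B@2
Step 4: thread B executes B3 (x = x - 2). Shared: x=8. PCs: A@1 B@3
Step 5: thread A executes A2 (x = x + 2). Shared: x=10. PCs: A@2 B@3
Step 6: thread A executes A3 (x = x + 3). Shared: x=13. PCs: A@3 B@3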